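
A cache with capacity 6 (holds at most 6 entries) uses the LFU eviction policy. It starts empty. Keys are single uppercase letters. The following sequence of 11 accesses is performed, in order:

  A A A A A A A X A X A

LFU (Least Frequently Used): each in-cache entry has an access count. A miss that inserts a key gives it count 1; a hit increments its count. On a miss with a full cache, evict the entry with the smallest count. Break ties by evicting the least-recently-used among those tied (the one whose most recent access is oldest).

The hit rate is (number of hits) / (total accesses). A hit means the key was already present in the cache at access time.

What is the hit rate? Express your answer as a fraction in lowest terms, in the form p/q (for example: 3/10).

LFU simulation (capacity=6):
  1. access A: MISS. Cache: [A(c=1)]
  2. access A: HIT, count now 2. Cache: [A(c=2)]
  3. access A: HIT, count now 3. Cache: [A(c=3)]
  4. access A: HIT, count now 4. Cache: [A(c=4)]
  5. access A: HIT, count now 5. Cache: [A(c=5)]
  6. access A: HIT, count now 6. Cache: [A(c=6)]
  7. access A: HIT, count now 7. Cache: [A(c=7)]
  8. access X: MISS. Cache: [X(c=1) A(c=7)]
  9. access A: HIT, count now 8. Cache: [X(c=1) A(c=8)]
  10. access X: HIT, count now 2. Cache: [X(c=2) A(c=8)]
  11. access A: HIT, count now 9. Cache: [X(c=2) A(c=9)]
Total: 9 hits, 2 misses, 0 evictions

Hit rate = 9/11

Answer: 9/11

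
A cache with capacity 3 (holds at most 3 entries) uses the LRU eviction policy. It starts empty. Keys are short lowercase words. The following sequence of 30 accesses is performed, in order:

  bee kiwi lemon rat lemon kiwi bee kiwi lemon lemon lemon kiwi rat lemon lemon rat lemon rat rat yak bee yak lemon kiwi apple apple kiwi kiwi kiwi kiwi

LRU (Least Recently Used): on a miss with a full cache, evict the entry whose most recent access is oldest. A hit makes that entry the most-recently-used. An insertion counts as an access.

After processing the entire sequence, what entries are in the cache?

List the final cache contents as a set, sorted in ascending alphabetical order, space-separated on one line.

Answer: apple kiwi lemon

Derivation:
LRU simulation (capacity=3):
  1. access bee: MISS. Cache (LRU->MRU): [bee]
  2. access kiwi: MISS. Cache (LRU->MRU): [bee kiwi]
  3. access lemon: MISS. Cache (LRU->MRU): [bee kiwi lemon]
  4. access rat: MISS, evict bee. Cache (LRU->MRU): [kiwi lemon rat]
  5. access lemon: HIT. Cache (LRU->MRU): [kiwi rat lemon]
  6. access kiwi: HIT. Cache (LRU->MRU): [rat lemon kiwi]
  7. access bee: MISS, evict rat. Cache (LRU->MRU): [lemon kiwi bee]
  8. access kiwi: HIT. Cache (LRU->MRU): [lemon bee kiwi]
  9. access lemon: HIT. Cache (LRU->MRU): [bee kiwi lemon]
  10. access lemon: HIT. Cache (LRU->MRU): [bee kiwi lemon]
  11. access lemon: HIT. Cache (LRU->MRU): [bee kiwi lemon]
  12. access kiwi: HIT. Cache (LRU->MRU): [bee lemon kiwi]
  13. access rat: MISS, evict bee. Cache (LRU->MRU): [lemon kiwi rat]
  14. access lemon: HIT. Cache (LRU->MRU): [kiwi rat lemon]
  15. access lemon: HIT. Cache (LRU->MRU): [kiwi rat lemon]
  16. access rat: HIT. Cache (LRU->MRU): [kiwi lemon rat]
  17. access lemon: HIT. Cache (LRU->MRU): [kiwi rat lemon]
  18. access rat: HIT. Cache (LRU->MRU): [kiwi lemon rat]
  19. access rat: HIT. Cache (LRU->MRU): [kiwi lemon rat]
  20. access yak: MISS, evict kiwi. Cache (LRU->MRU): [lemon rat yak]
  21. access bee: MISS, evict lemon. Cache (LRU->MRU): [rat yak bee]
  22. access yak: HIT. Cache (LRU->MRU): [rat bee yak]
  23. access lemon: MISS, evict rat. Cache (LRU->MRU): [bee yak lemon]
  24. access kiwi: MISS, evict bee. Cache (LRU->MRU): [yak lemon kiwi]
  25. access apple: MISS, evict yak. Cache (LRU->MRU): [lemon kiwi apple]
  26. access apple: HIT. Cache (LRU->MRU): [lemon kiwi apple]
  27. access kiwi: HIT. Cache (LRU->MRU): [lemon apple kiwi]
  28. access kiwi: HIT. Cache (LRU->MRU): [lemon apple kiwi]
  29. access kiwi: HIT. Cache (LRU->MRU): [lemon apple kiwi]
  30. access kiwi: HIT. Cache (LRU->MRU): [lemon apple kiwi]
Total: 19 hits, 11 misses, 8 evictions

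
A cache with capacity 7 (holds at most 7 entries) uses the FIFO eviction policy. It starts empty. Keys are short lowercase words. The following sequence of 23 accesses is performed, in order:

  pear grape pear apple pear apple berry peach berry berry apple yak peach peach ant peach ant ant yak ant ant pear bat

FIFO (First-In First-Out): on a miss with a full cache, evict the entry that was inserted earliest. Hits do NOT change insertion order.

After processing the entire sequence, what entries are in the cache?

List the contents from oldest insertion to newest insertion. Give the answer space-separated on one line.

Answer: grape apple berry peach yak ant bat

Derivation:
FIFO simulation (capacity=7):
  1. access pear: MISS. Cache (old->new): [pear]
  2. access grape: MISS. Cache (old->new): [pear grape]
  3. access pear: HIT. Cache (old->new): [pear grape]
  4. access apple: MISS. Cache (old->new): [pear grape apple]
  5. access pear: HIT. Cache (old->new): [pear grape apple]
  6. access apple: HIT. Cache (old->new): [pear grape apple]
  7. access berry: MISS. Cache (old->new): [pear grape apple berry]
  8. access peach: MISS. Cache (old->new): [pear grape apple berry peach]
  9. access berry: HIT. Cache (old->new): [pear grape apple berry peach]
  10. access berry: HIT. Cache (old->new): [pear grape apple berry peach]
  11. access apple: HIT. Cache (old->new): [pear grape apple berry peach]
  12. access yak: MISS. Cache (old->new): [pear grape apple berry peach yak]
  13. access peach: HIT. Cache (old->new): [pear grape apple berry peach yak]
  14. access peach: HIT. Cache (old->new): [pear grape apple berry peach yak]
  15. access ant: MISS. Cache (old->new): [pear grape apple berry peach yak ant]
  16. access peach: HIT. Cache (old->new): [pear grape apple berry peach yak ant]
  17. access ant: HIT. Cache (old->new): [pear grape apple berry peach yak ant]
  18. access ant: HIT. Cache (old->new): [pear grape apple berry peach yak ant]
  19. access yak: HIT. Cache (old->new): [pear grape apple berry peach yak ant]
  20. access ant: HIT. Cache (old->new): [pear grape apple berry peach yak ant]
  21. access ant: HIT. Cache (old->new): [pear grape apple berry peach yak ant]
  22. access pear: HIT. Cache (old->new): [pear grape apple berry peach yak ant]
  23. access bat: MISS, evict pear. Cache (old->new): [grape apple berry peach yak ant bat]
Total: 15 hits, 8 misses, 1 evictions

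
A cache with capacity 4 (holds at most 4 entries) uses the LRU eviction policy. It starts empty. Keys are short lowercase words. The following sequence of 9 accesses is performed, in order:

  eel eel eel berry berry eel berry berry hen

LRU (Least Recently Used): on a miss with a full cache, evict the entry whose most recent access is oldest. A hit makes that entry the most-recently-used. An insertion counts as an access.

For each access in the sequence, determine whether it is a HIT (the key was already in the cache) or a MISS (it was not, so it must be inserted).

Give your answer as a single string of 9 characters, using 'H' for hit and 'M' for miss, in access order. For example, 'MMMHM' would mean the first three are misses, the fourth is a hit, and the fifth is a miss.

Answer: MHHMHHHHM

Derivation:
LRU simulation (capacity=4):
  1. access eel: MISS. Cache (LRU->MRU): [eel]
  2. access eel: HIT. Cache (LRU->MRU): [eel]
  3. access eel: HIT. Cache (LRU->MRU): [eel]
  4. access berry: MISS. Cache (LRU->MRU): [eel berry]
  5. access berry: HIT. Cache (LRU->MRU): [eel berry]
  6. access eel: HIT. Cache (LRU->MRU): [berry eel]
  7. access berry: HIT. Cache (LRU->MRU): [eel berry]
  8. access berry: HIT. Cache (LRU->MRU): [eel berry]
  9. access hen: MISS. Cache (LRU->MRU): [eel berry hen]
Total: 6 hits, 3 misses, 0 evictions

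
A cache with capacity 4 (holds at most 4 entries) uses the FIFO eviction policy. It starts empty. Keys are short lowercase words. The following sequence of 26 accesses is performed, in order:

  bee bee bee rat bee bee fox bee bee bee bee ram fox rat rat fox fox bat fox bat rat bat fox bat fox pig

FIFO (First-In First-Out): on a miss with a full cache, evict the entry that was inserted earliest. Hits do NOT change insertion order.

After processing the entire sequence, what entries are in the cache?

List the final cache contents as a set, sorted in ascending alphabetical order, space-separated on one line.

FIFO simulation (capacity=4):
  1. access bee: MISS. Cache (old->new): [bee]
  2. access bee: HIT. Cache (old->new): [bee]
  3. access bee: HIT. Cache (old->new): [bee]
  4. access rat: MISS. Cache (old->new): [bee rat]
  5. access bee: HIT. Cache (old->new): [bee rat]
  6. access bee: HIT. Cache (old->new): [bee rat]
  7. access fox: MISS. Cache (old->new): [bee rat fox]
  8. access bee: HIT. Cache (old->new): [bee rat fox]
  9. access bee: HIT. Cache (old->new): [bee rat fox]
  10. access bee: HIT. Cache (old->new): [bee rat fox]
  11. access bee: HIT. Cache (old->new): [bee rat fox]
  12. access ram: MISS. Cache (old->new): [bee rat fox ram]
  13. access fox: HIT. Cache (old->new): [bee rat fox ram]
  14. access rat: HIT. Cache (old->new): [bee rat fox ram]
  15. access rat: HIT. Cache (old->new): [bee rat fox ram]
  16. access fox: HIT. Cache (old->new): [bee rat fox ram]
  17. access fox: HIT. Cache (old->new): [bee rat fox ram]
  18. access bat: MISS, evict bee. Cache (old->new): [rat fox ram bat]
  19. access fox: HIT. Cache (old->new): [rat fox ram bat]
  20. access bat: HIT. Cache (old->new): [rat fox ram bat]
  21. access rat: HIT. Cache (old->new): [rat fox ram bat]
  22. access bat: HIT. Cache (old->new): [rat fox ram bat]
  23. access fox: HIT. Cache (old->new): [rat fox ram bat]
  24. access bat: HIT. Cache (old->new): [rat fox ram bat]
  25. access fox: HIT. Cache (old->new): [rat fox ram bat]
  26. access pig: MISS, evict rat. Cache (old->new): [fox ram bat pig]
Total: 20 hits, 6 misses, 2 evictions

Answer: bat fox pig ram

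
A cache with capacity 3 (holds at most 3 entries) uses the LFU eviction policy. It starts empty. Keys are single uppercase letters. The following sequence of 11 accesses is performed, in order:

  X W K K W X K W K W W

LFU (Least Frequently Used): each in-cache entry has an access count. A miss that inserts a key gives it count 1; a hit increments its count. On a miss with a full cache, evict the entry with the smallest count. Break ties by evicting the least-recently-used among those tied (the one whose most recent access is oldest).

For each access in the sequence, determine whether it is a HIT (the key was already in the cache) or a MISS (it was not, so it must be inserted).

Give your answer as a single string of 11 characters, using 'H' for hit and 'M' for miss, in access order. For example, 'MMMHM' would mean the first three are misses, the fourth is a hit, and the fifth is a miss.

Answer: MMMHHHHHHHH

Derivation:
LFU simulation (capacity=3):
  1. access X: MISS. Cache: [X(c=1)]
  2. access W: MISS. Cache: [X(c=1) W(c=1)]
  3. access K: MISS. Cache: [X(c=1) W(c=1) K(c=1)]
  4. access K: HIT, count now 2. Cache: [X(c=1) W(c=1) K(c=2)]
  5. access W: HIT, count now 2. Cache: [X(c=1) K(c=2) W(c=2)]
  6. access X: HIT, count now 2. Cache: [K(c=2) W(c=2) X(c=2)]
  7. access K: HIT, count now 3. Cache: [W(c=2) X(c=2) K(c=3)]
  8. access W: HIT, count now 3. Cache: [X(c=2) K(c=3) W(c=3)]
  9. access K: HIT, count now 4. Cache: [X(c=2) W(c=3) K(c=4)]
  10. access W: HIT, count now 4. Cache: [X(c=2) K(c=4) W(c=4)]
  11. access W: HIT, count now 5. Cache: [X(c=2) K(c=4) W(c=5)]
Total: 8 hits, 3 misses, 0 evictions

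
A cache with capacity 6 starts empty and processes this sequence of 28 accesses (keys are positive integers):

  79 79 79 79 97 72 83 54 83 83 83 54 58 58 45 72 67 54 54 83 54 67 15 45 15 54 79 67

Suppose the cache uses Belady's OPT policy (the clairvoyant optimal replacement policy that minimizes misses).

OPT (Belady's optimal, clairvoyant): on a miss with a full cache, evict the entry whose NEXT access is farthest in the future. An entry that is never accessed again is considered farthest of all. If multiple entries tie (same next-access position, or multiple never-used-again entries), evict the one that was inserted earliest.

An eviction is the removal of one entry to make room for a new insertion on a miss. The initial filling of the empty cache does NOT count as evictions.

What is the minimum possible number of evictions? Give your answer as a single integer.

Answer: 3

Derivation:
OPT (Belady) simulation (capacity=6):
  1. access 79: MISS. Cache: [79]
  2. access 79: HIT. Next use of 79: step 3. Cache: [79]
  3. access 79: HIT. Next use of 79: step 4. Cache: [79]
  4. access 79: HIT. Next use of 79: step 27. Cache: [79]
  5. access 97: MISS. Cache: [79 97]
  6. access 72: MISS. Cache: [79 97 72]
  7. access 83: MISS. Cache: [79 97 72 83]
  8. access 54: MISS. Cache: [79 97 72 83 54]
  9. access 83: HIT. Next use of 83: step 10. Cache: [79 97 72 83 54]
  10. access 83: HIT. Next use of 83: step 11. Cache: [79 97 72 83 54]
  11. access 83: HIT. Next use of 83: step 20. Cache: [79 97 72 83 54]
  12. access 54: HIT. Next use of 54: step 18. Cache: [79 97 72 83 54]
  13. access 58: MISS. Cache: [79 97 72 83 54 58]
  14. access 58: HIT. Next use of 58: never. Cache: [79 97 72 83 54 58]
  15. access 45: MISS, evict 97 (next use: never). Cache: [79 72 83 54 58 45]
  16. access 72: HIT. Next use of 72: never. Cache: [79 72 83 54 58 45]
  17. access 67: MISS, evict 72 (next use: never). Cache: [79 83 54 58 45 67]
  18. access 54: HIT. Next use of 54: step 19. Cache: [79 83 54 58 45 67]
  19. access 54: HIT. Next use of 54: step 21. Cache: [79 83 54 58 45 67]
  20. access 83: HIT. Next use of 83: never. Cache: [79 83 54 58 45 67]
  21. access 54: HIT. Next use of 54: step 26. Cache: [79 83 54 58 45 67]
  22. access 67: HIT. Next use of 67: step 28. Cache: [79 83 54 58 45 67]
  23. access 15: MISS, evict 83 (next use: never). Cache: [79 54 58 45 67 15]
  24. access 45: HIT. Next use of 45: never. Cache: [79 54 58 45 67 15]
  25. access 15: HIT. Next use of 15: never. Cache: [79 54 58 45 67 15]
  26. access 54: HIT. Next use of 54: never. Cache: [79 54 58 45 67 15]
  27. access 79: HIT. Next use of 79: never. Cache: [79 54 58 45 67 15]
  28. access 67: HIT. Next use of 67: never. Cache: [79 54 58 45 67 15]
Total: 19 hits, 9 misses, 3 evictions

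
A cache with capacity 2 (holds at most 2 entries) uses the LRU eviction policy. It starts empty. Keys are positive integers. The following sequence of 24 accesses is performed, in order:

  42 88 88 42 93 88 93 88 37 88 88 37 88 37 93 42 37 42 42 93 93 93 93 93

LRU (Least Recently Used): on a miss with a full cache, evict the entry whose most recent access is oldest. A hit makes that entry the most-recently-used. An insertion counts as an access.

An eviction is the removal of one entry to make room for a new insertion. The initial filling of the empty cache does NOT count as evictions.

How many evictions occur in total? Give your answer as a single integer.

LRU simulation (capacity=2):
  1. access 42: MISS. Cache (LRU->MRU): [42]
  2. access 88: MISS. Cache (LRU->MRU): [42 88]
  3. access 88: HIT. Cache (LRU->MRU): [42 88]
  4. access 42: HIT. Cache (LRU->MRU): [88 42]
  5. access 93: MISS, evict 88. Cache (LRU->MRU): [42 93]
  6. access 88: MISS, evict 42. Cache (LRU->MRU): [93 88]
  7. access 93: HIT. Cache (LRU->MRU): [88 93]
  8. access 88: HIT. Cache (LRU->MRU): [93 88]
  9. access 37: MISS, evict 93. Cache (LRU->MRU): [88 37]
  10. access 88: HIT. Cache (LRU->MRU): [37 88]
  11. access 88: HIT. Cache (LRU->MRU): [37 88]
  12. access 37: HIT. Cache (LRU->MRU): [88 37]
  13. access 88: HIT. Cache (LRU->MRU): [37 88]
  14. access 37: HIT. Cache (LRU->MRU): [88 37]
  15. access 93: MISS, evict 88. Cache (LRU->MRU): [37 93]
  16. access 42: MISS, evict 37. Cache (LRU->MRU): [93 42]
  17. access 37: MISS, evict 93. Cache (LRU->MRU): [42 37]
  18. access 42: HIT. Cache (LRU->MRU): [37 42]
  19. access 42: HIT. Cache (LRU->MRU): [37 42]
  20. access 93: MISS, evict 37. Cache (LRU->MRU): [42 93]
  21. access 93: HIT. Cache (LRU->MRU): [42 93]
  22. access 93: HIT. Cache (LRU->MRU): [42 93]
  23. access 93: HIT. Cache (LRU->MRU): [42 93]
  24. access 93: HIT. Cache (LRU->MRU): [42 93]
Total: 15 hits, 9 misses, 7 evictions

Answer: 7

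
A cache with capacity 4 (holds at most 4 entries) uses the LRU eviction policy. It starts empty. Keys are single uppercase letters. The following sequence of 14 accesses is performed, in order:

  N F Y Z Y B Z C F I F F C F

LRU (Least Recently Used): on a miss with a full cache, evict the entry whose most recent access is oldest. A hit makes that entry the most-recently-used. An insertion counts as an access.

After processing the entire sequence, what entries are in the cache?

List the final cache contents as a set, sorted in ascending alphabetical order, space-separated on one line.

Answer: C F I Z

Derivation:
LRU simulation (capacity=4):
  1. access N: MISS. Cache (LRU->MRU): [N]
  2. access F: MISS. Cache (LRU->MRU): [N F]
  3. access Y: MISS. Cache (LRU->MRU): [N F Y]
  4. access Z: MISS. Cache (LRU->MRU): [N F Y Z]
  5. access Y: HIT. Cache (LRU->MRU): [N F Z Y]
  6. access B: MISS, evict N. Cache (LRU->MRU): [F Z Y B]
  7. access Z: HIT. Cache (LRU->MRU): [F Y B Z]
  8. access C: MISS, evict F. Cache (LRU->MRU): [Y B Z C]
  9. access F: MISS, evict Y. Cache (LRU->MRU): [B Z C F]
  10. access I: MISS, evict B. Cache (LRU->MRU): [Z C F I]
  11. access F: HIT. Cache (LRU->MRU): [Z C I F]
  12. access F: HIT. Cache (LRU->MRU): [Z C I F]
  13. access C: HIT. Cache (LRU->MRU): [Z I F C]
  14. access F: HIT. Cache (LRU->MRU): [Z I C F]
Total: 6 hits, 8 misses, 4 evictions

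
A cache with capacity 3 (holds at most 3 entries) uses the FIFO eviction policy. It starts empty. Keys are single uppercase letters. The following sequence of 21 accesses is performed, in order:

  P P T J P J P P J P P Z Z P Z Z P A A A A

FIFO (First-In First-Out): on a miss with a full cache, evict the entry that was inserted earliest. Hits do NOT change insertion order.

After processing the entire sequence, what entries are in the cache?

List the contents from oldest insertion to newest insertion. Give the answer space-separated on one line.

FIFO simulation (capacity=3):
  1. access P: MISS. Cache (old->new): [P]
  2. access P: HIT. Cache (old->new): [P]
  3. access T: MISS. Cache (old->new): [P T]
  4. access J: MISS. Cache (old->new): [P T J]
  5. access P: HIT. Cache (old->new): [P T J]
  6. access J: HIT. Cache (old->new): [P T J]
  7. access P: HIT. Cache (old->new): [P T J]
  8. access P: HIT. Cache (old->new): [P T J]
  9. access J: HIT. Cache (old->new): [P T J]
  10. access P: HIT. Cache (old->new): [P T J]
  11. access P: HIT. Cache (old->new): [P T J]
  12. access Z: MISS, evict P. Cache (old->new): [T J Z]
  13. access Z: HIT. Cache (old->new): [T J Z]
  14. access P: MISS, evict T. Cache (old->new): [J Z P]
  15. access Z: HIT. Cache (old->new): [J Z P]
  16. access Z: HIT. Cache (old->new): [J Z P]
  17. access P: HIT. Cache (old->new): [J Z P]
  18. access A: MISS, evict J. Cache (old->new): [Z P A]
  19. access A: HIT. Cache (old->new): [Z P A]
  20. access A: HIT. Cache (old->new): [Z P A]
  21. access A: HIT. Cache (old->new): [Z P A]
Total: 15 hits, 6 misses, 3 evictions

Answer: Z P A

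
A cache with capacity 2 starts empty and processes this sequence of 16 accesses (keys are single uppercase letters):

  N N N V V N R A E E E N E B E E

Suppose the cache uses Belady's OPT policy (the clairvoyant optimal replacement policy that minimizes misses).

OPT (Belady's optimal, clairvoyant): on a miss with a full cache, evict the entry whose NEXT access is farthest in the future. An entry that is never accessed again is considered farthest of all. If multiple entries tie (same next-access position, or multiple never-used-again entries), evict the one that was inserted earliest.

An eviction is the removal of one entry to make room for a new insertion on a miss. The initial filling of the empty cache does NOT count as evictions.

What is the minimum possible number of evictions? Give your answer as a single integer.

OPT (Belady) simulation (capacity=2):
  1. access N: MISS. Cache: [N]
  2. access N: HIT. Next use of N: step 3. Cache: [N]
  3. access N: HIT. Next use of N: step 6. Cache: [N]
  4. access V: MISS. Cache: [N V]
  5. access V: HIT. Next use of V: never. Cache: [N V]
  6. access N: HIT. Next use of N: step 12. Cache: [N V]
  7. access R: MISS, evict V (next use: never). Cache: [N R]
  8. access A: MISS, evict R (next use: never). Cache: [N A]
  9. access E: MISS, evict A (next use: never). Cache: [N E]
  10. access E: HIT. Next use of E: step 11. Cache: [N E]
  11. access E: HIT. Next use of E: step 13. Cache: [N E]
  12. access N: HIT. Next use of N: never. Cache: [N E]
  13. access E: HIT. Next use of E: step 15. Cache: [N E]
  14. access B: MISS, evict N (next use: never). Cache: [E B]
  15. access E: HIT. Next use of E: step 16. Cache: [E B]
  16. access E: HIT. Next use of E: never. Cache: [E B]
Total: 10 hits, 6 misses, 4 evictions

Answer: 4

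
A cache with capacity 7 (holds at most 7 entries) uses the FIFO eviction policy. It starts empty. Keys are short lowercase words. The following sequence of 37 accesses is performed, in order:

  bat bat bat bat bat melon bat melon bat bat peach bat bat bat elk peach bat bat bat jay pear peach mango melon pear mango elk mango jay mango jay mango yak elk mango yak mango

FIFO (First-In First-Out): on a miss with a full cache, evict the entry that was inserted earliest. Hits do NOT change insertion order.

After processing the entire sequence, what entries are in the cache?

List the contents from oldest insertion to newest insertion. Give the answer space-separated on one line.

FIFO simulation (capacity=7):
  1. access bat: MISS. Cache (old->new): [bat]
  2. access bat: HIT. Cache (old->new): [bat]
  3. access bat: HIT. Cache (old->new): [bat]
  4. access bat: HIT. Cache (old->new): [bat]
  5. access bat: HIT. Cache (old->new): [bat]
  6. access melon: MISS. Cache (old->new): [bat melon]
  7. access bat: HIT. Cache (old->new): [bat melon]
  8. access melon: HIT. Cache (old->new): [bat melon]
  9. access bat: HIT. Cache (old->new): [bat melon]
  10. access bat: HIT. Cache (old->new): [bat melon]
  11. access peach: MISS. Cache (old->new): [bat melon peach]
  12. access bat: HIT. Cache (old->new): [bat melon peach]
  13. access bat: HIT. Cache (old->new): [bat melon peach]
  14. access bat: HIT. Cache (old->new): [bat melon peach]
  15. access elk: MISS. Cache (old->new): [bat melon peach elk]
  16. access peach: HIT. Cache (old->new): [bat melon peach elk]
  17. access bat: HIT. Cache (old->new): [bat melon peach elk]
  18. access bat: HIT. Cache (old->new): [bat melon peach elk]
  19. access bat: HIT. Cache (old->new): [bat melon peach elk]
  20. access jay: MISS. Cache (old->new): [bat melon peach elk jay]
  21. access pear: MISS. Cache (old->new): [bat melon peach elk jay pear]
  22. access peach: HIT. Cache (old->new): [bat melon peach elk jay pear]
  23. access mango: MISS. Cache (old->new): [bat melon peach elk jay pear mango]
  24. access melon: HIT. Cache (old->new): [bat melon peach elk jay pear mango]
  25. access pear: HIT. Cache (old->new): [bat melon peach elk jay pear mango]
  26. access mango: HIT. Cache (old->new): [bat melon peach elk jay pear mango]
  27. access elk: HIT. Cache (old->new): [bat melon peach elk jay pear mango]
  28. access mango: HIT. Cache (old->new): [bat melon peach elk jay pear mango]
  29. access jay: HIT. Cache (old->new): [bat melon peach elk jay pear mango]
  30. access mango: HIT. Cache (old->new): [bat melon peach elk jay pear mango]
  31. access jay: HIT. Cache (old->new): [bat melon peach elk jay pear mango]
  32. access mango: HIT. Cache (old->new): [bat melon peach elk jay pear mango]
  33. access yak: MISS, evict bat. Cache (old->new): [melon peach elk jay pear mango yak]
  34. access elk: HIT. Cache (old->new): [melon peach elk jay pear mango yak]
  35. access mango: HIT. Cache (old->new): [melon peach elk jay pear mango yak]
  36. access yak: HIT. Cache (old->new): [melon peach elk jay pear mango yak]
  37. access mango: HIT. Cache (old->new): [melon peach elk jay pear mango yak]
Total: 29 hits, 8 misses, 1 evictions

Answer: melon peach elk jay pear mango yak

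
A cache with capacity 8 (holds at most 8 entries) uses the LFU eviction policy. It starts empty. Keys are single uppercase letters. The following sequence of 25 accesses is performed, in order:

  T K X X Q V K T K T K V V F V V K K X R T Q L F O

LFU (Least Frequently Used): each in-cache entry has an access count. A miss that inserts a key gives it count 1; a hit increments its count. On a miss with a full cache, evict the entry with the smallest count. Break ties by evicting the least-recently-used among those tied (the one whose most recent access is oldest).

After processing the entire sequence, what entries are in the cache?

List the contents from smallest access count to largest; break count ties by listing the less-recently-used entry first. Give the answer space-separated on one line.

LFU simulation (capacity=8):
  1. access T: MISS. Cache: [T(c=1)]
  2. access K: MISS. Cache: [T(c=1) K(c=1)]
  3. access X: MISS. Cache: [T(c=1) K(c=1) X(c=1)]
  4. access X: HIT, count now 2. Cache: [T(c=1) K(c=1) X(c=2)]
  5. access Q: MISS. Cache: [T(c=1) K(c=1) Q(c=1) X(c=2)]
  6. access V: MISS. Cache: [T(c=1) K(c=1) Q(c=1) V(c=1) X(c=2)]
  7. access K: HIT, count now 2. Cache: [T(c=1) Q(c=1) V(c=1) X(c=2) K(c=2)]
  8. access T: HIT, count now 2. Cache: [Q(c=1) V(c=1) X(c=2) K(c=2) T(c=2)]
  9. access K: HIT, count now 3. Cache: [Q(c=1) V(c=1) X(c=2) T(c=2) K(c=3)]
  10. access T: HIT, count now 3. Cache: [Q(c=1) V(c=1) X(c=2) K(c=3) T(c=3)]
  11. access K: HIT, count now 4. Cache: [Q(c=1) V(c=1) X(c=2) T(c=3) K(c=4)]
  12. access V: HIT, count now 2. Cache: [Q(c=1) X(c=2) V(c=2) T(c=3) K(c=4)]
  13. access V: HIT, count now 3. Cache: [Q(c=1) X(c=2) T(c=3) V(c=3) K(c=4)]
  14. access F: MISS. Cache: [Q(c=1) F(c=1) X(c=2) T(c=3) V(c=3) K(c=4)]
  15. access V: HIT, count now 4. Cache: [Q(c=1) F(c=1) X(c=2) T(c=3) K(c=4) V(c=4)]
  16. access V: HIT, count now 5. Cache: [Q(c=1) F(c=1) X(c=2) T(c=3) K(c=4) V(c=5)]
  17. access K: HIT, count now 5. Cache: [Q(c=1) F(c=1) X(c=2) T(c=3) V(c=5) K(c=5)]
  18. access K: HIT, count now 6. Cache: [Q(c=1) F(c=1) X(c=2) T(c=3) V(c=5) K(c=6)]
  19. access X: HIT, count now 3. Cache: [Q(c=1) F(c=1) T(c=3) X(c=3) V(c=5) K(c=6)]
  20. access R: MISS. Cache: [Q(c=1) F(c=1) R(c=1) T(c=3) X(c=3) V(c=5) K(c=6)]
  21. access T: HIT, count now 4. Cache: [Q(c=1) F(c=1) R(c=1) X(c=3) T(c=4) V(c=5) K(c=6)]
  22. access Q: HIT, count now 2. Cache: [F(c=1) R(c=1) Q(c=2) X(c=3) T(c=4) V(c=5) K(c=6)]
  23. access L: MISS. Cache: [F(c=1) R(c=1) L(c=1) Q(c=2) X(c=3) T(c=4) V(c=5) K(c=6)]
  24. access F: HIT, count now 2. Cache: [R(c=1) L(c=1) Q(c=2) F(c=2) X(c=3) T(c=4) V(c=5) K(c=6)]
  25. access O: MISS, evict R(c=1). Cache: [L(c=1) O(c=1) Q(c=2) F(c=2) X(c=3) T(c=4) V(c=5) K(c=6)]
Total: 16 hits, 9 misses, 1 evictions

Answer: L O Q F X T V K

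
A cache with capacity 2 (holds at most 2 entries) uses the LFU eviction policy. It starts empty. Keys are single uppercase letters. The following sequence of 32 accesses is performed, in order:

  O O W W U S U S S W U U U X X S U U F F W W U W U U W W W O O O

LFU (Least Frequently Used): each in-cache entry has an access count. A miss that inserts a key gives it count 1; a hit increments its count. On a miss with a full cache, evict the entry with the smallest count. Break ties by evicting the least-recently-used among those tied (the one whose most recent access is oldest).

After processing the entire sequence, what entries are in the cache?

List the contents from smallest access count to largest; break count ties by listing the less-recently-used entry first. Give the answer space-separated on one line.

LFU simulation (capacity=2):
  1. access O: MISS. Cache: [O(c=1)]
  2. access O: HIT, count now 2. Cache: [O(c=2)]
  3. access W: MISS. Cache: [W(c=1) O(c=2)]
  4. access W: HIT, count now 2. Cache: [O(c=2) W(c=2)]
  5. access U: MISS, evict O(c=2). Cache: [U(c=1) W(c=2)]
  6. access S: MISS, evict U(c=1). Cache: [S(c=1) W(c=2)]
  7. access U: MISS, evict S(c=1). Cache: [U(c=1) W(c=2)]
  8. access S: MISS, evict U(c=1). Cache: [S(c=1) W(c=2)]
  9. access S: HIT, count now 2. Cache: [W(c=2) S(c=2)]
  10. access W: HIT, count now 3. Cache: [S(c=2) W(c=3)]
  11. access U: MISS, evict S(c=2). Cache: [U(c=1) W(c=3)]
  12. access U: HIT, count now 2. Cache: [U(c=2) W(c=3)]
  13. access U: HIT, count now 3. Cache: [W(c=3) U(c=3)]
  14. access X: MISS, evict W(c=3). Cache: [X(c=1) U(c=3)]
  15. access X: HIT, count now 2. Cache: [X(c=2) U(c=3)]
  16. access S: MISS, evict X(c=2). Cache: [S(c=1) U(c=3)]
  17. access U: HIT, count now 4. Cache: [S(c=1) U(c=4)]
  18. access U: HIT, count now 5. Cache: [S(c=1) U(c=5)]
  19. access F: MISS, evict S(c=1). Cache: [F(c=1) U(c=5)]
  20. access F: HIT, count now 2. Cache: [F(c=2) U(c=5)]
  21. access W: MISS, evict F(c=2). Cache: [W(c=1) U(c=5)]
  22. access W: HIT, count now 2. Cache: [W(c=2) U(c=5)]
  23. access U: HIT, count now 6. Cache: [W(c=2) U(c=6)]
  24. access W: HIT, count now 3. Cache: [W(c=3) U(c=6)]
  25. access U: HIT, count now 7. Cache: [W(c=3) U(c=7)]
  26. access U: HIT, count now 8. Cache: [W(c=3) U(c=8)]
  27. access W: HIT, count now 4. Cache: [W(c=4) U(c=8)]
  28. access W: HIT, count now 5. Cache: [W(c=5) U(c=8)]
  29. access W: HIT, count now 6. Cache: [W(c=6) U(c=8)]
  30. access O: MISS, evict W(c=6). Cache: [O(c=1) U(c=8)]
  31. access O: HIT, count now 2. Cache: [O(c=2) U(c=8)]
  32. access O: HIT, count now 3. Cache: [O(c=3) U(c=8)]
Total: 20 hits, 12 misses, 10 evictions

Answer: O U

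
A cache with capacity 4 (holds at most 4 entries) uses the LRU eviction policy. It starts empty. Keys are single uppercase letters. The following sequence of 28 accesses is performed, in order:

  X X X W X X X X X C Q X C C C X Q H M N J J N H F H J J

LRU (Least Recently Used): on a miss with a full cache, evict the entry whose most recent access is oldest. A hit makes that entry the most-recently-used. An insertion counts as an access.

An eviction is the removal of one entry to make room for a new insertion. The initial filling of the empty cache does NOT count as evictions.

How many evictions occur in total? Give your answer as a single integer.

LRU simulation (capacity=4):
  1. access X: MISS. Cache (LRU->MRU): [X]
  2. access X: HIT. Cache (LRU->MRU): [X]
  3. access X: HIT. Cache (LRU->MRU): [X]
  4. access W: MISS. Cache (LRU->MRU): [X W]
  5. access X: HIT. Cache (LRU->MRU): [W X]
  6. access X: HIT. Cache (LRU->MRU): [W X]
  7. access X: HIT. Cache (LRU->MRU): [W X]
  8. access X: HIT. Cache (LRU->MRU): [W X]
  9. access X: HIT. Cache (LRU->MRU): [W X]
  10. access C: MISS. Cache (LRU->MRU): [W X C]
  11. access Q: MISS. Cache (LRU->MRU): [W X C Q]
  12. access X: HIT. Cache (LRU->MRU): [W C Q X]
  13. access C: HIT. Cache (LRU->MRU): [W Q X C]
  14. access C: HIT. Cache (LRU->MRU): [W Q X C]
  15. access C: HIT. Cache (LRU->MRU): [W Q X C]
  16. access X: HIT. Cache (LRU->MRU): [W Q C X]
  17. access Q: HIT. Cache (LRU->MRU): [W C X Q]
  18. access H: MISS, evict W. Cache (LRU->MRU): [C X Q H]
  19. access M: MISS, evict C. Cache (LRU->MRU): [X Q H M]
  20. access N: MISS, evict X. Cache (LRU->MRU): [Q H M N]
  21. access J: MISS, evict Q. Cache (LRU->MRU): [H M N J]
  22. access J: HIT. Cache (LRU->MRU): [H M N J]
  23. access N: HIT. Cache (LRU->MRU): [H M J N]
  24. access H: HIT. Cache (LRU->MRU): [M J N H]
  25. access F: MISS, evict M. Cache (LRU->MRU): [J N H F]
  26. access H: HIT. Cache (LRU->MRU): [J N F H]
  27. access J: HIT. Cache (LRU->MRU): [N F H J]
  28. access J: HIT. Cache (LRU->MRU): [N F H J]
Total: 19 hits, 9 misses, 5 evictions

Answer: 5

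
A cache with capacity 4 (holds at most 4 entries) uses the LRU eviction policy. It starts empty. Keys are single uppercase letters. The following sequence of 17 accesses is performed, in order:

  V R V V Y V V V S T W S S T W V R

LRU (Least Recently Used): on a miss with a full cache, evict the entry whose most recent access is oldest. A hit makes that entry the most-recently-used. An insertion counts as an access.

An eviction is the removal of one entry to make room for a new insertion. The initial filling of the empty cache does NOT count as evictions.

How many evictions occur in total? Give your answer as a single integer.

LRU simulation (capacity=4):
  1. access V: MISS. Cache (LRU->MRU): [V]
  2. access R: MISS. Cache (LRU->MRU): [V R]
  3. access V: HIT. Cache (LRU->MRU): [R V]
  4. access V: HIT. Cache (LRU->MRU): [R V]
  5. access Y: MISS. Cache (LRU->MRU): [R V Y]
  6. access V: HIT. Cache (LRU->MRU): [R Y V]
  7. access V: HIT. Cache (LRU->MRU): [R Y V]
  8. access V: HIT. Cache (LRU->MRU): [R Y V]
  9. access S: MISS. Cache (LRU->MRU): [R Y V S]
  10. access T: MISS, evict R. Cache (LRU->MRU): [Y V S T]
  11. access W: MISS, evict Y. Cache (LRU->MRU): [V S T W]
  12. access S: HIT. Cache (LRU->MRU): [V T W S]
  13. access S: HIT. Cache (LRU->MRU): [V T W S]
  14. access T: HIT. Cache (LRU->MRU): [V W S T]
  15. access W: HIT. Cache (LRU->MRU): [V S T W]
  16. access V: HIT. Cache (LRU->MRU): [S T W V]
  17. access R: MISS, evict S. Cache (LRU->MRU): [T W V R]
Total: 10 hits, 7 misses, 3 evictions

Answer: 3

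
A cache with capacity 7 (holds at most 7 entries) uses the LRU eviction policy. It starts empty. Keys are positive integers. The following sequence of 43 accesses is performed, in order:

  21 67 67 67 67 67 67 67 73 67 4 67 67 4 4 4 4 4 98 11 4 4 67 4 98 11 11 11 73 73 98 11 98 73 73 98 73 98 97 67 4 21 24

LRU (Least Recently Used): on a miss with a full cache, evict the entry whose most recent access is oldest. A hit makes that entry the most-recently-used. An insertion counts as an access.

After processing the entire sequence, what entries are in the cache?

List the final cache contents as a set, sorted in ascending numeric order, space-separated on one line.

LRU simulation (capacity=7):
  1. access 21: MISS. Cache (LRU->MRU): [21]
  2. access 67: MISS. Cache (LRU->MRU): [21 67]
  3. access 67: HIT. Cache (LRU->MRU): [21 67]
  4. access 67: HIT. Cache (LRU->MRU): [21 67]
  5. access 67: HIT. Cache (LRU->MRU): [21 67]
  6. access 67: HIT. Cache (LRU->MRU): [21 67]
  7. access 67: HIT. Cache (LRU->MRU): [21 67]
  8. access 67: HIT. Cache (LRU->MRU): [21 67]
  9. access 73: MISS. Cache (LRU->MRU): [21 67 73]
  10. access 67: HIT. Cache (LRU->MRU): [21 73 67]
  11. access 4: MISS. Cache (LRU->MRU): [21 73 67 4]
  12. access 67: HIT. Cache (LRU->MRU): [21 73 4 67]
  13. access 67: HIT. Cache (LRU->MRU): [21 73 4 67]
  14. access 4: HIT. Cache (LRU->MRU): [21 73 67 4]
  15. access 4: HIT. Cache (LRU->MRU): [21 73 67 4]
  16. access 4: HIT. Cache (LRU->MRU): [21 73 67 4]
  17. access 4: HIT. Cache (LRU->MRU): [21 73 67 4]
  18. access 4: HIT. Cache (LRU->MRU): [21 73 67 4]
  19. access 98: MISS. Cache (LRU->MRU): [21 73 67 4 98]
  20. access 11: MISS. Cache (LRU->MRU): [21 73 67 4 98 11]
  21. access 4: HIT. Cache (LRU->MRU): [21 73 67 98 11 4]
  22. access 4: HIT. Cache (LRU->MRU): [21 73 67 98 11 4]
  23. access 67: HIT. Cache (LRU->MRU): [21 73 98 11 4 67]
  24. access 4: HIT. Cache (LRU->MRU): [21 73 98 11 67 4]
  25. access 98: HIT. Cache (LRU->MRU): [21 73 11 67 4 98]
  26. access 11: HIT. Cache (LRU->MRU): [21 73 67 4 98 11]
  27. access 11: HIT. Cache (LRU->MRU): [21 73 67 4 98 11]
  28. access 11: HIT. Cache (LRU->MRU): [21 73 67 4 98 11]
  29. access 73: HIT. Cache (LRU->MRU): [21 67 4 98 11 73]
  30. access 73: HIT. Cache (LRU->MRU): [21 67 4 98 11 73]
  31. access 98: HIT. Cache (LRU->MRU): [21 67 4 11 73 98]
  32. access 11: HIT. Cache (LRU->MRU): [21 67 4 73 98 11]
  33. access 98: HIT. Cache (LRU->MRU): [21 67 4 73 11 98]
  34. access 73: HIT. Cache (LRU->MRU): [21 67 4 11 98 73]
  35. access 73: HIT. Cache (LRU->MRU): [21 67 4 11 98 73]
  36. access 98: HIT. Cache (LRU->MRU): [21 67 4 11 73 98]
  37. access 73: HIT. Cache (LRU->MRU): [21 67 4 11 98 73]
  38. access 98: HIT. Cache (LRU->MRU): [21 67 4 11 73 98]
  39. access 97: MISS. Cache (LRU->MRU): [21 67 4 11 73 98 97]
  40. access 67: HIT. Cache (LRU->MRU): [21 4 11 73 98 97 67]
  41. access 4: HIT. Cache (LRU->MRU): [21 11 73 98 97 67 4]
  42. access 21: HIT. Cache (LRU->MRU): [11 73 98 97 67 4 21]
  43. access 24: MISS, evict 11. Cache (LRU->MRU): [73 98 97 67 4 21 24]
Total: 35 hits, 8 misses, 1 evictions

Answer: 4 21 24 67 73 97 98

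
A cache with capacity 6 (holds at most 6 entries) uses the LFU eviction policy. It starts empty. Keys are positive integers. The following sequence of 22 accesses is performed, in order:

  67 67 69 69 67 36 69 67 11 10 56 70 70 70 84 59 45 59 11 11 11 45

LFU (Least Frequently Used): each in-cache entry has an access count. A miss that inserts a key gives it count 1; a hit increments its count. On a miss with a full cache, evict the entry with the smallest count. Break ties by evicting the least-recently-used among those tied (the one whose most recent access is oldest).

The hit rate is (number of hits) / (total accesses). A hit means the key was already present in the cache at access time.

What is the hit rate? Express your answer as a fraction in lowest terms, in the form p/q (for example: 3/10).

LFU simulation (capacity=6):
  1. access 67: MISS. Cache: [67(c=1)]
  2. access 67: HIT, count now 2. Cache: [67(c=2)]
  3. access 69: MISS. Cache: [69(c=1) 67(c=2)]
  4. access 69: HIT, count now 2. Cache: [67(c=2) 69(c=2)]
  5. access 67: HIT, count now 3. Cache: [69(c=2) 67(c=3)]
  6. access 36: MISS. Cache: [36(c=1) 69(c=2) 67(c=3)]
  7. access 69: HIT, count now 3. Cache: [36(c=1) 67(c=3) 69(c=3)]
  8. access 67: HIT, count now 4. Cache: [36(c=1) 69(c=3) 67(c=4)]
  9. access 11: MISS. Cache: [36(c=1) 11(c=1) 69(c=3) 67(c=4)]
  10. access 10: MISS. Cache: [36(c=1) 11(c=1) 10(c=1) 69(c=3) 67(c=4)]
  11. access 56: MISS. Cache: [36(c=1) 11(c=1) 10(c=1) 56(c=1) 69(c=3) 67(c=4)]
  12. access 70: MISS, evict 36(c=1). Cache: [11(c=1) 10(c=1) 56(c=1) 70(c=1) 69(c=3) 67(c=4)]
  13. access 70: HIT, count now 2. Cache: [11(c=1) 10(c=1) 56(c=1) 70(c=2) 69(c=3) 67(c=4)]
  14. access 70: HIT, count now 3. Cache: [11(c=1) 10(c=1) 56(c=1) 69(c=3) 70(c=3) 67(c=4)]
  15. access 84: MISS, evict 11(c=1). Cache: [10(c=1) 56(c=1) 84(c=1) 69(c=3) 70(c=3) 67(c=4)]
  16. access 59: MISS, evict 10(c=1). Cache: [56(c=1) 84(c=1) 59(c=1) 69(c=3) 70(c=3) 67(c=4)]
  17. access 45: MISS, evict 56(c=1). Cache: [84(c=1) 59(c=1) 45(c=1) 69(c=3) 70(c=3) 67(c=4)]
  18. access 59: HIT, count now 2. Cache: [84(c=1) 45(c=1) 59(c=2) 69(c=3) 70(c=3) 67(c=4)]
  19. access 11: MISS, evict 84(c=1). Cache: [45(c=1) 11(c=1) 59(c=2) 69(c=3) 70(c=3) 67(c=4)]
  20. access 11: HIT, count now 2. Cache: [45(c=1) 59(c=2) 11(c=2) 69(c=3) 70(c=3) 67(c=4)]
  21. access 11: HIT, count now 3. Cache: [45(c=1) 59(c=2) 69(c=3) 70(c=3) 11(c=3) 67(c=4)]
  22. access 45: HIT, count now 2. Cache: [59(c=2) 45(c=2) 69(c=3) 70(c=3) 11(c=3) 67(c=4)]
Total: 11 hits, 11 misses, 5 evictions

Hit rate = 11/22 = 1/2

Answer: 1/2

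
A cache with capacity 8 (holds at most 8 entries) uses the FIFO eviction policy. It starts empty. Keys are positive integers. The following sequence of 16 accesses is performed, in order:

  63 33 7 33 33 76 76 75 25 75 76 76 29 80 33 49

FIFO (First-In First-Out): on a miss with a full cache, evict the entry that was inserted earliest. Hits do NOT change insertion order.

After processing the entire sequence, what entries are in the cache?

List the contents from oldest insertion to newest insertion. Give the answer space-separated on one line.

FIFO simulation (capacity=8):
  1. access 63: MISS. Cache (old->new): [63]
  2. access 33: MISS. Cache (old->new): [63 33]
  3. access 7: MISS. Cache (old->new): [63 33 7]
  4. access 33: HIT. Cache (old->new): [63 33 7]
  5. access 33: HIT. Cache (old->new): [63 33 7]
  6. access 76: MISS. Cache (old->new): [63 33 7 76]
  7. access 76: HIT. Cache (old->new): [63 33 7 76]
  8. access 75: MISS. Cache (old->new): [63 33 7 76 75]
  9. access 25: MISS. Cache (old->new): [63 33 7 76 75 25]
  10. access 75: HIT. Cache (old->new): [63 33 7 76 75 25]
  11. access 76: HIT. Cache (old->new): [63 33 7 76 75 25]
  12. access 76: HIT. Cache (old->new): [63 33 7 76 75 25]
  13. access 29: MISS. Cache (old->new): [63 33 7 76 75 25 29]
  14. access 80: MISS. Cache (old->new): [63 33 7 76 75 25 29 80]
  15. access 33: HIT. Cache (old->new): [63 33 7 76 75 25 29 80]
  16. access 49: MISS, evict 63. Cache (old->new): [33 7 76 75 25 29 80 49]
Total: 7 hits, 9 misses, 1 evictions

Answer: 33 7 76 75 25 29 80 49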